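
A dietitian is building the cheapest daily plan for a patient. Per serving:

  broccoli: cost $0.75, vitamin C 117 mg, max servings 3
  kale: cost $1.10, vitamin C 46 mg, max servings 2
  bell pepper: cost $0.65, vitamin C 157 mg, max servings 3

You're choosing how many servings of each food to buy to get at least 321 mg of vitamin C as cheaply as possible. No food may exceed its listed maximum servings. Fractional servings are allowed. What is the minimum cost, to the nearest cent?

Cost per mg of vitamin C: bell pepper $0.0041, broccoli $0.0064, kale $0.0239.
Take 2.045 servings of bell pepper: +321.0 mg vitamin C for $1.33 (total $1.33, still need 0.0 mg).
Filling from the cheapest source first is optimal under one linear minimum: $1.33.

$1.33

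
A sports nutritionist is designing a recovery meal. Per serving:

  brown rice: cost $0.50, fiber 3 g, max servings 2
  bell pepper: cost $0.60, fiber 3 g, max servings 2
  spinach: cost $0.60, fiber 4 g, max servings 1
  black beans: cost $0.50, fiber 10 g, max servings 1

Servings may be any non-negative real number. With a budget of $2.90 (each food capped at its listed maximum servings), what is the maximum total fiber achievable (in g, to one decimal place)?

24.0 g

Fiber per dollar: black beans 20, spinach 6.667, brown rice 6, bell pepper 5.
Take 1 serving of black beans: spends $0.50, +10.0 g fiber (running total 10.0 g).
Take 1 serving of spinach: spends $0.60, +4.0 g fiber (running total 14.0 g).
Take 2 servings of brown rice: spends $1.00, +6.0 g fiber (running total 20.0 g).
Take 1.333 servings of bell pepper: spends $0.80, +4.0 g fiber (running total 24.0 g).
Greedy by best ratio exhausts the cost allowance optimally: 24.0 g.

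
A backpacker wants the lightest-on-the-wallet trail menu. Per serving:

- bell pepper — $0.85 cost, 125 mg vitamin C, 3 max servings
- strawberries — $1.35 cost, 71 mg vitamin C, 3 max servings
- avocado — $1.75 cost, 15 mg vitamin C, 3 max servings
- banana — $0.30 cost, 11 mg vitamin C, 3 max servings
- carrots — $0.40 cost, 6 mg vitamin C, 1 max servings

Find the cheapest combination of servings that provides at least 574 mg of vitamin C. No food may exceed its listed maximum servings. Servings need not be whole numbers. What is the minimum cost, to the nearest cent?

$6.33

Cost per mg of vitamin C: bell pepper $0.0068, strawberries $0.0190, banana $0.0273, carrots $0.0667, avocado $0.1167.
Take 3 servings of bell pepper: +375.0 mg vitamin C for $2.55 (total $2.55, still need 199.0 mg).
Take 2.803 servings of strawberries: +199.0 mg vitamin C for $3.78 (total $6.33, still need 0.0 mg).
Filling from the cheapest source first is optimal under one linear minimum: $6.33.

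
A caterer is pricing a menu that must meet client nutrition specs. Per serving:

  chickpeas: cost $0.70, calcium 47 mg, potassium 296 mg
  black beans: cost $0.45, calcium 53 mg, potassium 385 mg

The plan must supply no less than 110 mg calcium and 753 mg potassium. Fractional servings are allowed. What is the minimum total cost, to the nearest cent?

$0.93

For a min-cost LP with two ≥-constraints, a basic feasible solution has at most two positive variables.
chickpeas only: max(110/47, 753/296) = 2.544 servings → $1.78.
black beans only: max(110/53, 753/385) = 2.075 servings → $0.93.
chickpeas + black beans with both tight: 1.014 servings and 1.176 servings → $1.24.
So the least-cost plan costs $0.93.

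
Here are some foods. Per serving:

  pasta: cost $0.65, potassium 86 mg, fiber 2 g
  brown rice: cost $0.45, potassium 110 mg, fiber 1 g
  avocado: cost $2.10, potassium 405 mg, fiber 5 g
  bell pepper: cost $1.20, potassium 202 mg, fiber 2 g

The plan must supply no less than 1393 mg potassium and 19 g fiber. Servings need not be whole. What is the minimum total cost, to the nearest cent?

A basic optimal solution has at most two foods positive. Try each food alone and each pair with both targets met exactly.
pasta only: max(1393/86, 19/2) = 16.2 servings → $10.53.
brown rice only: max(1393/110, 19/1) = 19 servings → $8.55.
avocado only: max(1393/405, 19/5) = 3.8 servings → $7.98.
bell pepper only: max(1393/202, 19/2) = 9.5 servings → $11.40.
pasta + brown rice with both tight: 5.201 servings and 8.597 servings → $7.25.
pasta + avocado with both tight: 1.921 servings and 3.032 servings → $7.62.
pasta + bell pepper with both tight: 4.534 servings and 4.966 servings → $8.91.
brown rice + avocado: intersection lies outside the first quadrant.
brown rice + bell pepper: the both-tight solution has a negative serving — not a feasible corner.
avocado + bell pepper: the both-tight solution has a negative serving — not a feasible corner.
Cheapest feasible corner: $7.25.

$7.25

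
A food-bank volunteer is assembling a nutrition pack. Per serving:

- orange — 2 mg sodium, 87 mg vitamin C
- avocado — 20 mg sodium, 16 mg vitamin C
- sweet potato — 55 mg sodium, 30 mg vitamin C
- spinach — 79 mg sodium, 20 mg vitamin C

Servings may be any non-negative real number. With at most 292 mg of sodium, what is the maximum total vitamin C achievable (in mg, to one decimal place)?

Vitamin C per mg sodium: orange 43.5, avocado 0.8, sweet potato 0.5455, spinach 0.2532.
With no serving limits, spend the whole sodium allowance on orange: 292 mg / 2 mg × 87 mg = 12702.0 mg.

12702.0 mg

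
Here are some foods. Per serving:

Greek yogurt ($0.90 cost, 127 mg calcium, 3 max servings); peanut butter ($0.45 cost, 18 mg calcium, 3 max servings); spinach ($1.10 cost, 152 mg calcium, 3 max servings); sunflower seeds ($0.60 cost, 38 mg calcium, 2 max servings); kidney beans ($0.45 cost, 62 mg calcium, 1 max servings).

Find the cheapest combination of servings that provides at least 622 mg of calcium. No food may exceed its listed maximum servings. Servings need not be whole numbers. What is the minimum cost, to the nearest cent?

$4.44

Cost per mg of calcium: Greek yogurt $0.0071, spinach $0.0072, kidney beans $0.0073, sunflower seeds $0.0158, peanut butter $0.0250.
Take 3 servings of Greek yogurt: +381.0 mg calcium for $2.70 (total $2.70, still need 241.0 mg).
Take 1.586 servings of spinach: +241.0 mg calcium for $1.74 (total $4.44, still need 0.0 mg).
Greedy by cheapest-per-mg is optimal for a single linear constraint, so the minimum cost is $4.44.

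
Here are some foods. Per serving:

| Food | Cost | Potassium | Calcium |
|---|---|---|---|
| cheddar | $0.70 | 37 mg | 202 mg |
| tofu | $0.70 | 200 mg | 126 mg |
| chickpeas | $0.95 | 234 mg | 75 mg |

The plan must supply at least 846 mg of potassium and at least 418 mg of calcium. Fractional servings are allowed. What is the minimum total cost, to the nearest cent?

The cheapest plan sits at a corner of the feasible region — with two constraints it uses at most two foods.
cheddar only: max(846/37, 418/202) = 22.86 servings → $16.01.
tofu only: max(846/200, 418/126) = 4.23 servings → $2.96.
chickpeas only: max(846/234, 418/75) = 5.573 servings → $5.29.
cheddar + tofu with both targets exact would need a negative amount; discard.
cheddar + chickpeas with both tight: 0.7723 servings and 3.493 servings → $3.86.
tofu + chickpeas with both tight: 2.372 servings and 1.588 servings → $3.17.
Cheapest feasible corner: $2.96.

$2.96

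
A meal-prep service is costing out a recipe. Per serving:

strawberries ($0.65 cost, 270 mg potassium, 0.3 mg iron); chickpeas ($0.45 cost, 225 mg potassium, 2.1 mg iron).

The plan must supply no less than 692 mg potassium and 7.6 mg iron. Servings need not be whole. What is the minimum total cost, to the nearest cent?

$1.63

The cheapest plan sits at a corner of the feasible region — with two constraints it uses at most two foods.
strawberries only: max(692/270, 7.6/0.3) = 25.33 servings → $16.47.
chickpeas only: max(692/225, 7.6/2.1) = 3.619 servings → $1.63.
strawberries + chickpeas: the both-tight solution has a negative serving — not a feasible corner.
So the least-cost plan costs $1.63.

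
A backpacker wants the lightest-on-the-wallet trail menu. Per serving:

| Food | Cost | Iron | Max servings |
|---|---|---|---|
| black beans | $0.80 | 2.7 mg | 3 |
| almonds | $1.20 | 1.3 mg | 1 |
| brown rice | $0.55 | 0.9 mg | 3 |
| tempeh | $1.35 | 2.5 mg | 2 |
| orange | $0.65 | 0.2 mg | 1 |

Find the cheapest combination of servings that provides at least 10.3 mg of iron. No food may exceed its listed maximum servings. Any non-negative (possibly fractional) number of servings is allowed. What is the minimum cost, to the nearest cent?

Cost per mg of iron: black beans $0.2963, tempeh $0.5400, brown rice $0.6111, almonds $0.9231, orange $3.2500.
Take 3 servings of black beans: +8.1 mg iron for $2.40 (total $2.40, still need 2.2 mg).
Take 0.88 servings of tempeh: +2.2 mg iron for $1.19 (total $3.59, still need 0.0 mg).
Filling from the cheapest source first is optimal under one linear minimum: $3.59.

$3.59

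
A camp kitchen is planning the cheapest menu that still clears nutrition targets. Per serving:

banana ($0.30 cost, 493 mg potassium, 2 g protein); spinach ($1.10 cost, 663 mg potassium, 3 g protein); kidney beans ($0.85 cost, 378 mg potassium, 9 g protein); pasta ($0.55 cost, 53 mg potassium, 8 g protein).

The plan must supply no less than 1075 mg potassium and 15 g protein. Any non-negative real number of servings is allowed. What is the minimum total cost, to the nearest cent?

The cheapest plan sits at a corner of the feasible region — with two constraints it uses at most two foods.
banana only: max(1075/493, 15/2) = 7.5 servings → $2.25.
spinach only: max(1075/663, 15/3) = 5 servings → $5.50.
kidney beans only: max(1075/378, 15/9) = 2.844 servings → $2.42.
pasta only: max(1075/53, 15/8) = 20.28 servings → $11.16.
banana + spinach: intersection lies outside the first quadrant.
banana + kidney beans with both tight: 1.088 servings and 1.425 servings → $1.54.
banana + pasta with both tight: 2.034 servings and 1.367 servings → $1.36.
spinach + kidney beans with both tight: 0.8287 servings and 1.39 servings → $2.09.
spinach + pasta with both tight: 1.517 servings and 1.306 servings → $2.39.
kidney beans + pasta with both targets exact would need a negative amount; discard.
The minimum over all feasible corners is $1.36.

$1.36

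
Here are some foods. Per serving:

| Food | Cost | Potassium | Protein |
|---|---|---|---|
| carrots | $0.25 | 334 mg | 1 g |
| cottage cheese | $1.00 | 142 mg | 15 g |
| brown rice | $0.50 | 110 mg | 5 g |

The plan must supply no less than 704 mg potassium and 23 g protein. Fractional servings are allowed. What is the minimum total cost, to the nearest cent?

At the optimum either one food covers both requirements or two foods hit both targets exactly; no other combination can be cheaper.
carrots only: max(704/334, 23/1) = 23 servings → $5.75.
cottage cheese only: max(704/142, 23/15) = 4.958 servings → $4.96.
brown rice only: max(704/110, 23/5) = 6.4 servings → $3.20.
carrots + cottage cheese with both tight: 1.498 servings and 1.433 servings → $1.81.
carrots + brown rice with both tight: 0.6346 servings and 4.473 servings → $2.40.
cottage cheese + brown rice with both targets exact would need a negative amount; discard.
Cheapest feasible corner: $1.81.

$1.81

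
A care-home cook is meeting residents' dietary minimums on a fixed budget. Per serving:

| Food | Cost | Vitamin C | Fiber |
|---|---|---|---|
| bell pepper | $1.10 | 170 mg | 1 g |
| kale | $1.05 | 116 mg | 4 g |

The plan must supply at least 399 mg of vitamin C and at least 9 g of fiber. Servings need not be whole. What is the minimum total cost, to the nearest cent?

$3.18

With two linear requirements the optimum uses one or two foods; enumerate the corners.
bell pepper only: max(399/170, 9/1) = 9 servings → $9.90.
kale only: max(399/116, 9/4) = 3.44 servings → $3.61.
bell pepper + kale with both tight: 0.9787 servings and 2.005 servings → $3.18.
So the least-cost plan costs $3.18.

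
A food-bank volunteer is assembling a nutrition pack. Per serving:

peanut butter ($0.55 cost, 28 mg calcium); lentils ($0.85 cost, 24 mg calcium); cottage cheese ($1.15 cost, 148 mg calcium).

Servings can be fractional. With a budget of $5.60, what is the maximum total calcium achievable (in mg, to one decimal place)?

720.7 mg

Calcium per dollar: cottage cheese 128.7, peanut butter 50.91, lentils 28.24.
With no serving limits, spend the whole cost allowance on cottage cheese: $5.60 / $1.15 × 148 mg = 720.7 mg.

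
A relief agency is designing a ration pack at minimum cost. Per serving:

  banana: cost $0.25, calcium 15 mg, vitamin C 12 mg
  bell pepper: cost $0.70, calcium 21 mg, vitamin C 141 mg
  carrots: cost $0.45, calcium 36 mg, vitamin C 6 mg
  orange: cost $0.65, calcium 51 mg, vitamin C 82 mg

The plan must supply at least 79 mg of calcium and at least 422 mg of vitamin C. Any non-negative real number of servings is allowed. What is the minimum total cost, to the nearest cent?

$2.20

At the optimum either one food covers both requirements or two foods hit both targets exactly; no other combination can be cheaper.
banana only: max(79/15, 422/12) = 35.17 servings → $8.79.
bell pepper only: max(79/21, 422/141) = 3.762 servings → $2.63.
carrots only: max(79/36, 422/6) = 70.33 servings → $31.65.
orange only: max(79/51, 422/82) = 5.146 servings → $3.35.
banana + bell pepper with both tight: 1.222 servings and 2.889 servings → $2.33.
banana + carrots with both targets exact would need a negative amount; discard.
banana + orange: intersection lies outside the first quadrant.
bell pepper + carrots with both tight: 2.973 servings and 0.46 servings → $2.29.
bell pepper + orange with both tight: 2.751 servings and 0.4163 servings → $2.20.
carrots + orange: intersection lies outside the first quadrant.
Cheapest feasible corner: $2.20.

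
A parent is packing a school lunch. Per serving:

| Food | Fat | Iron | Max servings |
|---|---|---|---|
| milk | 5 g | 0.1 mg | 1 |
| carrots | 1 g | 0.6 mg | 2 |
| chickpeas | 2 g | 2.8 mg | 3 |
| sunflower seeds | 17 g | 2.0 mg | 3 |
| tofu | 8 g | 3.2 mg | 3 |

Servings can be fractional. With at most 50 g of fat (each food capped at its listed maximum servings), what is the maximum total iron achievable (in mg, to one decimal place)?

Iron per g fat: chickpeas 1.4, carrots 0.6, tofu 0.4, sunflower seeds 0.1176, milk 0.02.
Take 3 servings of chickpeas: uses 6 g fat, +8.4 mg iron (running total 8.4 mg).
Take 2 servings of carrots: uses 2 g fat, +1.2 mg iron (running total 9.6 mg).
Take 3 servings of tofu: uses 24 g fat, +9.6 mg iron (running total 19.2 mg).
Take 1.059 servings of sunflower seeds: uses 18 g fat, +2.1 mg iron (running total 21.3 mg).
Greedy by best ratio exhausts the fat allowance optimally: 21.3 mg.

21.3 mg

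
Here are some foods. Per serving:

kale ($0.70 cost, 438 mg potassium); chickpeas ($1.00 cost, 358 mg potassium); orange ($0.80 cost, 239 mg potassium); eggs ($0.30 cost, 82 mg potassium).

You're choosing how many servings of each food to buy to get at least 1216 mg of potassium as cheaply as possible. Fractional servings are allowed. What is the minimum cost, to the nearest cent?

Cost per mg of potassium: kale $0.0016, chickpeas $0.0028, orange $0.0033, eggs $0.0037.
With no serving limits, use only kale: 1216 mg / 438 mg = 2.776 servings × $0.70 = $1.94.

$1.94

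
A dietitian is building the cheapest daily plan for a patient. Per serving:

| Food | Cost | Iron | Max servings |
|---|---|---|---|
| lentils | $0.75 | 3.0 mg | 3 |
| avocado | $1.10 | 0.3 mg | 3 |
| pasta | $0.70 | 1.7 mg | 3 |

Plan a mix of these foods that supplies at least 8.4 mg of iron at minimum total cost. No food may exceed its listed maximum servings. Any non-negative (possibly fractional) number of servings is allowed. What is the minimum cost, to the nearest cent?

Cost per mg of iron: lentils $0.2500, pasta $0.4118, avocado $3.6667.
Take 2.8 servings of lentils: +8.4 mg iron for $2.10 (total $2.10, still need 0.0 mg).
Greedy by cheapest-per-mg is optimal for a single linear constraint, so the minimum cost is $2.10.

$2.10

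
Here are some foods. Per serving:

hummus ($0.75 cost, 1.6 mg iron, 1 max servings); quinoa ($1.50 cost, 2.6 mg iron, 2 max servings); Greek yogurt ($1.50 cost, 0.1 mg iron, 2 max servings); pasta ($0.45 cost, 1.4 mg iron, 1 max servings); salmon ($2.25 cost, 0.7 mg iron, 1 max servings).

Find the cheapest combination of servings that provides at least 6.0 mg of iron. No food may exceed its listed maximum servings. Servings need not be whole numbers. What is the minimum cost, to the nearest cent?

Cost per mg of iron: pasta $0.3214, hummus $0.4688, quinoa $0.5769, salmon $3.2143, Greek yogurt $15.0000.
Take 1 serving of pasta: +1.4 mg iron for $0.45 (total $0.45, still need 4.6 mg).
Take 1 serving of hummus: +1.6 mg iron for $0.75 (total $1.20, still need 3.0 mg).
Take 1.154 servings of quinoa: +3.0 mg iron for $1.73 (total $2.93, still need 0.0 mg).
Greedy by cheapest-per-mg is optimal for a single linear constraint, so the minimum cost is $2.93.

$2.93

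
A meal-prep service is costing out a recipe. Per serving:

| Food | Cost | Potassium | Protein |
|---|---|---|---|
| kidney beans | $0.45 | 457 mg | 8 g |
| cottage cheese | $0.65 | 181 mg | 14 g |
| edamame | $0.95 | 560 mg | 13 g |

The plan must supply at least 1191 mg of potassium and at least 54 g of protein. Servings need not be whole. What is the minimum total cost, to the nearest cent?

$2.62

A basic optimal solution has at most two foods positive. Try each food alone and each pair with both targets met exactly.
kidney beans only: max(1191/457, 54/8) = 6.75 servings → $3.04.
cottage cheese only: max(1191/181, 54/14) = 6.58 servings → $4.28.
edamame only: max(1191/560, 54/13) = 4.154 servings → $3.95.
kidney beans + cottage cheese with both tight: 1.394 servings and 3.061 servings → $2.62.
kidney beans + edamame: intersection lies outside the first quadrant.
cottage cheese + edamame with both tight: 2.689 servings and 1.258 servings → $2.94.
The minimum over all feasible corners is $2.62.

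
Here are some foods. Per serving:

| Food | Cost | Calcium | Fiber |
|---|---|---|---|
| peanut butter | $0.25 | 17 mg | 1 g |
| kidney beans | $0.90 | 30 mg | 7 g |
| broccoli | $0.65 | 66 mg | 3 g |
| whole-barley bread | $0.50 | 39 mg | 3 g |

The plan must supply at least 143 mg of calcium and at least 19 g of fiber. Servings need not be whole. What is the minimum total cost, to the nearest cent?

$2.71

An LP optimum is at a vertex; with two nutrient constraints at most two foods are used. Check each candidate.
peanut butter only: max(143/17, 19/1) = 19 servings → $4.75.
kidney beans only: max(143/30, 19/7) = 4.767 servings → $4.29.
broccoli only: max(143/66, 19/3) = 6.333 servings → $4.12.
whole-barley bread only: max(143/39, 19/3) = 6.333 servings → $3.17.
peanut butter + kidney beans with both tight: 4.843 servings and 2.022 servings → $3.03.
peanut butter + broccoli: the both-tight solution has a negative serving — not a feasible corner.
peanut butter + whole-barley bread with both targets exact would need a negative amount; discard.
kidney beans + broccoli with both tight: 2.218 servings and 1.159 servings → $2.75.
kidney beans + whole-barley bread with both tight: 1.705 servings and 2.355 servings → $2.71.
broccoli + whole-barley bread with both targets exact would need a negative amount; discard.
So the least-cost plan costs $2.71.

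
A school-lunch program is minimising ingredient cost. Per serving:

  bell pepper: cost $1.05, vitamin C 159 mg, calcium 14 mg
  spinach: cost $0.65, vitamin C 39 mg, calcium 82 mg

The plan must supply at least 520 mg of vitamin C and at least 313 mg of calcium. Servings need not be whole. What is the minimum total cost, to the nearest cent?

$4.77

An LP optimum is at a vertex; with two nutrient constraints at most two foods are used. Check each candidate.
bell pepper only: max(520/159, 313/14) = 22.36 servings → $23.48.
spinach only: max(520/39, 313/82) = 13.33 servings → $8.67.
bell pepper + spinach with both tight: 2.436 servings and 3.401 servings → $4.77.
Cheapest feasible corner: $4.77.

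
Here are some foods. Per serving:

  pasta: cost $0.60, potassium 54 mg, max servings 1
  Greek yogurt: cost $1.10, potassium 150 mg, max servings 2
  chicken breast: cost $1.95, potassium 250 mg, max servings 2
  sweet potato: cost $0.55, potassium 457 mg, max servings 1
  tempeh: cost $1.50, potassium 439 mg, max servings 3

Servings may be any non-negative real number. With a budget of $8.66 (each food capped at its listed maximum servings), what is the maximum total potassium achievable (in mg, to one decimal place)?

Potassium per dollar: sweet potato 830.9, tempeh 292.7, Greek yogurt 136.4, chicken breast 128.2, pasta 90.
Take 1 serving of sweet potato: spends $0.55, +457.0 mg potassium (running total 457.0 mg).
Take 3 servings of tempeh: spends $4.50, +1317.0 mg potassium (running total 1774.0 mg).
Take 2 servings of Greek yogurt: spends $2.20, +300.0 mg potassium (running total 2074.0 mg).
Take 0.7231 servings of chicken breast: spends $1.41, +180.8 mg potassium (running total 2254.8 mg).
Greedy by best ratio exhausts the cost allowance optimally: 2254.8 mg.

2254.8 mg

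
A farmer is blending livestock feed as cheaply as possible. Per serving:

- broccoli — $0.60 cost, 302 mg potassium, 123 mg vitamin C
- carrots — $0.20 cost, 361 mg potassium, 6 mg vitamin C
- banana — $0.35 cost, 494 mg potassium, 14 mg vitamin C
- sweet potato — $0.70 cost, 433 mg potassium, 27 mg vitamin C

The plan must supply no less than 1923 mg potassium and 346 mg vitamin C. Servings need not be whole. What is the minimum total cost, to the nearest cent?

Check every corner: each single food scaled to meet both minima, and each pair solved so both constraints bind.
broccoli only: max(1923/302, 346/123) = 6.368 servings → $3.82.
carrots only: max(1923/361, 346/6) = 57.67 servings → $11.53.
banana only: max(1923/494, 346/14) = 24.71 servings → $8.65.
sweet potato only: max(1923/433, 346/27) = 12.81 servings → $8.97.
broccoli + carrots with both tight: 2.662 servings and 3.1 servings → $2.22.
broccoli + banana with both tight: 2.547 servings and 2.336 servings → $2.35.
broccoli + sweet potato with both tight: 2.17 servings and 2.927 servings → $3.35.
carrots + banana: the both-tight solution has a negative serving — not a feasible corner.
carrots + sweet potato: the both-tight solution has a negative serving — not a feasible corner.
banana + sweet potato with both targets exact would need a negative amount; discard.
Cheapest feasible corner: $2.22.

$2.22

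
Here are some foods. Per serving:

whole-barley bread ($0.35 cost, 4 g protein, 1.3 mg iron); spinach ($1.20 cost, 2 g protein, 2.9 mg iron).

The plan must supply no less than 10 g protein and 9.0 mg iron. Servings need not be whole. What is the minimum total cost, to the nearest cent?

A basic optimal solution has at most two foods positive. Try each food alone and each pair with both targets met exactly.
whole-barley bread only: max(10/4, 9.0/1.3) = 6.923 servings → $2.42.
spinach only: max(10/2, 9.0/2.9) = 5 servings → $6.00.
whole-barley bread + spinach with both tight: 1.222 servings and 2.556 servings → $3.49.
So the least-cost plan costs $2.42.

$2.42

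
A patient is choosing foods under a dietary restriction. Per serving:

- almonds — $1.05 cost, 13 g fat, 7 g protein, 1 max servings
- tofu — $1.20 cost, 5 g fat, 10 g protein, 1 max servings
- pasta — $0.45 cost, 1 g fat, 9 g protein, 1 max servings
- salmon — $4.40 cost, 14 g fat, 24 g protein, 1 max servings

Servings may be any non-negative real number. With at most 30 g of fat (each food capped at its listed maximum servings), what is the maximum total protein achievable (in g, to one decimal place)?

48.4 g

Protein per g fat: pasta 9, tofu 2, salmon 1.714, almonds 0.5385.
Take 1 serving of pasta: uses 1 g fat, +9.0 g protein (running total 9.0 g).
Take 1 serving of tofu: uses 5 g fat, +10.0 g protein (running total 19.0 g).
Take 1 serving of salmon: uses 14 g fat, +24.0 g protein (running total 43.0 g).
Take 0.7692 servings of almonds: uses 10 g fat, +5.4 g protein (running total 48.4 g).
Greedy by best ratio exhausts the fat allowance optimally: 48.4 g.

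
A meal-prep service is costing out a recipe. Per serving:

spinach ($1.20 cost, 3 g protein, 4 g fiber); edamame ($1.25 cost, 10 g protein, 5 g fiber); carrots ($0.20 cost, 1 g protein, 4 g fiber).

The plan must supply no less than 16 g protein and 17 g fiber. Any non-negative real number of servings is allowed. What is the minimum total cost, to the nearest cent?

For a min-cost LP with two ≥-constraints, a basic feasible solution has at most two positive variables.
spinach only: max(16/3, 17/4) = 5.333 servings → $6.40.
edamame only: max(16/10, 17/5) = 3.4 servings → $4.25.
carrots only: max(16/1, 17/4) = 16 servings → $3.20.
spinach + edamame with both tight: 3.6 servings and 0.52 servings → $4.97.
spinach + carrots: the both-tight solution has a negative serving — not a feasible corner.
edamame + carrots with both tight: 1.343 servings and 2.571 servings → $2.19.
So the least-cost plan costs $2.19.

$2.19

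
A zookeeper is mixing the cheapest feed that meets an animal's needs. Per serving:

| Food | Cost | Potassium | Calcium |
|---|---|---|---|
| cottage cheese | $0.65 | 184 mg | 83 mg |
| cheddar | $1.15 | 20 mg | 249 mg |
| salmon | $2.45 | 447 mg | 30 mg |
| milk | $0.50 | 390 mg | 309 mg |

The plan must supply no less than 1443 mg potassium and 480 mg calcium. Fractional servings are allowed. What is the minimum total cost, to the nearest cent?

This is a tiny linear program; its minimum lies at a vertex of the feasible set. List the vertices and price them.
cottage cheese only: max(1443/184, 480/83) = 7.842 servings → $5.10.
cheddar only: max(1443/20, 480/249) = 72.15 servings → $82.97.
salmon only: max(1443/447, 480/30) = 16 servings → $39.20.
milk only: max(1443/390, 480/309) = 3.7 servings → $1.85.
cottage cheese + cheddar with both targets exact would need a negative amount; discard.
cottage cheese + salmon with both tight: 5.423 servings and 0.9958 servings → $5.96.
cottage cheese + milk: intersection lies outside the first quadrant.
cheddar + salmon with both tight: 1.547 servings and 3.159 servings → $9.52.
cheddar + milk with both targets exact would need a negative amount; discard.
salmon + milk with both tight: 2.046 servings and 1.355 servings → $5.69.
So the least-cost plan costs $1.85.

$1.85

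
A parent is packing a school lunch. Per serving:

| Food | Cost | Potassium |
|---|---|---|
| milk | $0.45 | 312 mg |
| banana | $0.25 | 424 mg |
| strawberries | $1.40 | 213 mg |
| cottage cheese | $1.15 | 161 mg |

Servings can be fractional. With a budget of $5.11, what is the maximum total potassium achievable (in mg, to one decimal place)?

Potassium per dollar: banana 1696, milk 693.3, strawberries 152.1, cottage cheese 140.
With no serving limits, spend the whole cost allowance on banana: $5.11 / $0.25 × 424 mg = 8666.6 mg.

8666.6 mg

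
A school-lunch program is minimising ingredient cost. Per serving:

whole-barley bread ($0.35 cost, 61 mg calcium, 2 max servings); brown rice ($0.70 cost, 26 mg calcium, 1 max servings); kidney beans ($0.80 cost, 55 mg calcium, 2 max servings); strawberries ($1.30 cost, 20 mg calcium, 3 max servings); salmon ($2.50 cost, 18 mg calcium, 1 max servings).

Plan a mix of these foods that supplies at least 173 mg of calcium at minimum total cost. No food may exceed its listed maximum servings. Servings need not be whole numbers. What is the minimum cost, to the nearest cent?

$1.44

Cost per mg of calcium: whole-barley bread $0.0057, kidney beans $0.0145, brown rice $0.0269, strawberries $0.0650, salmon $0.1389.
Take 2 servings of whole-barley bread: +122.0 mg calcium for $0.70 (total $0.70, still need 51.0 mg).
Take 0.9273 servings of kidney beans: +51.0 mg calcium for $0.74 (total $1.44, still need 0.0 mg).
Greedy by cheapest-per-mg is optimal for a single linear constraint, so the minimum cost is $1.44.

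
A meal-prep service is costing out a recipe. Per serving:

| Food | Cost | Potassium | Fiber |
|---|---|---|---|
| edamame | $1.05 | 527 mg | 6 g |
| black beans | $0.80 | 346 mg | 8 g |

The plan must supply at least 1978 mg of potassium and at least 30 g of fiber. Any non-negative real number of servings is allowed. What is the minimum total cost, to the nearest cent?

$4.14

With two linear requirements the optimum uses one or two foods; enumerate the corners.
edamame only: max(1978/527, 30/6) = 5 servings → $5.25.
black beans only: max(1978/346, 30/8) = 5.717 servings → $4.57.
edamame + black beans with both tight: 2.544 servings and 1.842 servings → $4.14.
The minimum over all feasible corners is $4.14.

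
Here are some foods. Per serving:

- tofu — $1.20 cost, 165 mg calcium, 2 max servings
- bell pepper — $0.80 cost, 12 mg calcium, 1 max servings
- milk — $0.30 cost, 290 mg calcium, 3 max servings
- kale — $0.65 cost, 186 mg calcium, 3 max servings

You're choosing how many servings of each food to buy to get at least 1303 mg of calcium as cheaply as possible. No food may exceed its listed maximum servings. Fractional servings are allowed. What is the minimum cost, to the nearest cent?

$2.41

Cost per mg of calcium: milk $0.0010, kale $0.0035, tofu $0.0073, bell pepper $0.0667.
Take 3 servings of milk: +870.0 mg calcium for $0.90 (total $0.90, still need 433.0 mg).
Take 2.328 servings of kale: +433.0 mg calcium for $1.51 (total $2.41, still need 0.0 mg).
Greedy by cheapest-per-mg is optimal for a single linear constraint, so the minimum cost is $2.41.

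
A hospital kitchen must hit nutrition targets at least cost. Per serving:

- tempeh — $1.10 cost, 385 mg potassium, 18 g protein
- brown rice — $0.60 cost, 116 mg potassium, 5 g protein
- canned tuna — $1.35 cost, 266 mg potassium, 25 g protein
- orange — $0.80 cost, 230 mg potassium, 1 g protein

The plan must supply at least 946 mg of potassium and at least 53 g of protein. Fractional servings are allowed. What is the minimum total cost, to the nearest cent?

$3.11

Two binding constraints pin down two serving amounts, so the optimal mix uses at most two foods. The candidates are each food alone (scaled to the tighter of potassium/protein) and each pair with both constraints tight.
tempeh only: max(946/385, 53/18) = 2.944 servings → $3.24.
brown rice only: max(946/116, 53/5) = 10.6 servings → $6.36.
canned tuna only: max(946/266, 53/25) = 3.556 servings → $4.80.
orange only: max(946/230, 53/1) = 53 servings → $42.40.
tempeh + brown rice: intersection lies outside the first quadrant.
tempeh + canned tuna with both tight: 1.975 servings and 0.6982 servings → $3.11.
tempeh + orange with both targets exact would need a negative amount; discard.
brown rice + canned tuna with both tight: 6.084 servings and 0.9032 servings → $4.87.
brown rice + orange with both targets exact would need a negative amount; discard.
canned tuna + orange with both tight: 2.05 servings and 1.742 servings → $4.16.
Cheapest feasible corner: $3.11.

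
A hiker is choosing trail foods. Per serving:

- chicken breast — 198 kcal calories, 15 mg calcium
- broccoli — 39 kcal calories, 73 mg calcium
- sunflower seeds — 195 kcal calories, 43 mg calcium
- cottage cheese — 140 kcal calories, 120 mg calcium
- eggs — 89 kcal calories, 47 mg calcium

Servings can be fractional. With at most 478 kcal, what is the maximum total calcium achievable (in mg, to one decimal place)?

Calcium per kcal: broccoli 1.872, cottage cheese 0.8571, eggs 0.5281, sunflower seeds 0.2205, chicken breast 0.07576.
With no serving limits, spend the whole calories allowance on broccoli: 478 kcal / 39 kcal × 73 mg = 894.7 mg.

894.7 mg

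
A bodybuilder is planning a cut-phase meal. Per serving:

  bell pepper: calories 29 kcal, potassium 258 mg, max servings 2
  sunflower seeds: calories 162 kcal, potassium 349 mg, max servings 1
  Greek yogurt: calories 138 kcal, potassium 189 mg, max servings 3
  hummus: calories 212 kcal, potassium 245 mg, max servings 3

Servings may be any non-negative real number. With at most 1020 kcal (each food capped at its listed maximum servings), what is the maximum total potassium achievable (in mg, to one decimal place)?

1878.1 mg

Potassium per kcal: bell pepper 8.897, sunflower seeds 2.154, Greek yogurt 1.37, hummus 1.156.
Take 2 servings of bell pepper: uses 58 kcal, +516.0 mg potassium (running total 516.0 mg).
Take 1 serving of sunflower seeds: uses 162 kcal, +349.0 mg potassium (running total 865.0 mg).
Take 3 servings of Greek yogurt: uses 414 kcal, +567.0 mg potassium (running total 1432.0 mg).
Take 1.821 servings of hummus: uses 386 kcal, +446.1 mg potassium (running total 1878.1 mg).
Filling greedily by potassium-per-kcal is optimal for one linear limit, giving 1878.1 mg.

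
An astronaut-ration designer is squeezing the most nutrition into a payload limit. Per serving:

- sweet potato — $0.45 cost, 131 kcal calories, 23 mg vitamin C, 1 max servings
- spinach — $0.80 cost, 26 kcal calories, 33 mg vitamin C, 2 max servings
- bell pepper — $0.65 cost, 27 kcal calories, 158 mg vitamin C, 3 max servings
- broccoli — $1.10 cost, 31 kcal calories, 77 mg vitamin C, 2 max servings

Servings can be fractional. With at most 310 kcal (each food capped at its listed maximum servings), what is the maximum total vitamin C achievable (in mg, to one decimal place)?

Vitamin C per kcal: bell pepper 5.852, broccoli 2.484, spinach 1.269, sweet potato 0.1756.
Take 3 servings of bell pepper: uses 81 kcal, +474.0 mg vitamin C (running total 474.0 mg).
Take 2 servings of broccoli: uses 62 kcal, +154.0 mg vitamin C (running total 628.0 mg).
Take 2 servings of spinach: uses 52 kcal, +66.0 mg vitamin C (running total 694.0 mg).
Take 0.8779 servings of sweet potato: uses 115 kcal, +20.2 mg vitamin C (running total 714.2 mg).
Filling greedily by vitamin C-per-kcal is optimal for one linear limit, giving 714.2 mg.

714.2 mg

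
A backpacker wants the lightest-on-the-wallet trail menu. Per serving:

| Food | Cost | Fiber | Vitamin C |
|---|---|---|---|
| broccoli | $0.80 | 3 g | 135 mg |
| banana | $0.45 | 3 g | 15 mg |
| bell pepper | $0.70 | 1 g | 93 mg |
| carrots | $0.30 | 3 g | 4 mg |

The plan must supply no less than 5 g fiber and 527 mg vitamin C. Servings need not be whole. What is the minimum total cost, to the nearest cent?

$3.12

Two binding constraints pin down two serving amounts, so the optimal mix uses at most two foods. The candidates are each food alone (scaled to the tighter of fiber/vitamin C) and each pair with both constraints tight.
broccoli only: max(5/3, 527/135) = 3.904 servings → $3.12.
banana only: max(5/3, 527/15) = 35.13 servings → $15.81.
bell pepper only: max(5/1, 527/93) = 5.667 servings → $3.97.
carrots only: max(5/3, 527/4) = 131.8 servings → $39.52.
broccoli + banana with both targets exact would need a negative amount; discard.
broccoli + bell pepper: the both-tight solution has a negative serving — not a feasible corner.
broccoli + carrots: the both-tight solution has a negative serving — not a feasible corner.
banana + bell pepper: the both-tight solution has a negative serving — not a feasible corner.
banana + carrots with both targets exact would need a negative amount; discard.
bell pepper + carrots: the both-tight solution has a negative serving — not a feasible corner.
Cheapest feasible corner: $3.12.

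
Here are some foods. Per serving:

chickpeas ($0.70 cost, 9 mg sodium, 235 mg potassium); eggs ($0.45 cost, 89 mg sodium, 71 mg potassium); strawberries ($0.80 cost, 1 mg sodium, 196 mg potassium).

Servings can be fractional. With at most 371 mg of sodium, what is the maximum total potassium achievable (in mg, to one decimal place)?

Potassium per mg sodium: strawberries 196, chickpeas 26.11, eggs 0.7978.
With no serving limits, spend the whole sodium allowance on strawberries: 371 mg / 1 mg × 196 mg = 72716.0 mg.

72716.0 mg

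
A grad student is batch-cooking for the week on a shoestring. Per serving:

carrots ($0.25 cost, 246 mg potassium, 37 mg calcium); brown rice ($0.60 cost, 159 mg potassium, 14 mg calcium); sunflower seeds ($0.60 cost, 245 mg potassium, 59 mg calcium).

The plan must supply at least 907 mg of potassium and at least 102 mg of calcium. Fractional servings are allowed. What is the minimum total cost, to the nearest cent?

With two linear requirements the optimum uses one or two foods; enumerate the corners.
carrots only: max(907/246, 102/37) = 3.687 servings → $0.92.
brown rice only: max(907/159, 102/14) = 7.286 servings → $4.37.
sunflower seeds only: max(907/245, 102/59) = 3.702 servings → $2.22.
carrots + brown rice with both tight: 1.443 servings and 3.472 servings → $2.44.
carrots + sunflower seeds with both targets exact would need a negative amount; discard.
brown rice + sunflower seeds with both tight: 4.793 servings and 0.5915 servings → $3.23.
So the least-cost plan costs $0.92.

$0.92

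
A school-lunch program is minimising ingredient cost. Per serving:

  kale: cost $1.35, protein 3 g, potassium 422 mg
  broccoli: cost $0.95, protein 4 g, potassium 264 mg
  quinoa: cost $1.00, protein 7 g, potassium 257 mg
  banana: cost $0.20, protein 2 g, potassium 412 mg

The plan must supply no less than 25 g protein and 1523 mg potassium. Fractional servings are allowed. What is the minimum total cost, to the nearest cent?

$2.50

Compare the cost at each extreme point of the feasible region.
kale only: max(25/3, 1523/422) = 8.333 servings → $11.25.
broccoli only: max(25/4, 1523/264) = 6.25 servings → $5.94.
quinoa only: max(25/7, 1523/257) = 5.926 servings → $5.93.
banana only: max(25/2, 1523/412) = 12.5 servings → $2.50.
kale + broccoli: the both-tight solution has a negative serving — not a feasible corner.
kale + quinoa with both tight: 1.94 servings and 2.74 servings → $5.36.
kale + banana: intersection lies outside the first quadrant.
broccoli + quinoa with both tight: 5.166 servings and 0.6195 servings → $5.53.
broccoli + banana: the both-tight solution has a negative serving — not a feasible corner.
quinoa + banana with both tight: 3.061 servings and 1.787 servings → $3.42.
The minimum over all feasible corners is $2.50.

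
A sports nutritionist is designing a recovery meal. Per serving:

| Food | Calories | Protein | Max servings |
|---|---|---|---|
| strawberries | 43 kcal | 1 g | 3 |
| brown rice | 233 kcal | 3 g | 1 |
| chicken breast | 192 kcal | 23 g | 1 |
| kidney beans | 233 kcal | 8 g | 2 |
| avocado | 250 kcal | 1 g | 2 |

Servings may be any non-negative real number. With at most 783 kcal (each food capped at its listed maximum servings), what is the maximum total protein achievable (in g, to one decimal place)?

41.9 g

Protein per kcal: chicken breast 0.1198, kidney beans 0.03433, strawberries 0.02326, brown rice 0.01288, avocado 0.004.
Take 1 serving of chicken breast: uses 192 kcal, +23.0 g protein (running total 23.0 g).
Take 2 servings of kidney beans: uses 466 kcal, +16.0 g protein (running total 39.0 g).
Take 2.907 servings of strawberries: uses 125 kcal, +2.9 g protein (running total 41.9 g).
Greedy by best ratio exhausts the calories allowance optimally: 41.9 g.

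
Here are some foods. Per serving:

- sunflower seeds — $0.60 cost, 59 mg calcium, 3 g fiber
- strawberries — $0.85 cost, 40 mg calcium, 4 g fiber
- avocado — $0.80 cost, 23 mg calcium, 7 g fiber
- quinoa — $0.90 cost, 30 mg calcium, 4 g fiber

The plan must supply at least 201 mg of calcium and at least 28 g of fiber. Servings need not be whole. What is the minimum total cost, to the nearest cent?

A basic optimal solution has at most two foods positive. Try each food alone and each pair with both targets met exactly.
sunflower seeds only: max(201/59, 28/3) = 9.333 servings → $5.60.
strawberries only: max(201/40, 28/4) = 7 servings → $5.95.
avocado only: max(201/23, 28/7) = 8.739 servings → $6.99.
quinoa only: max(201/30, 28/4) = 7 servings → $6.30.
sunflower seeds + strawberries with both targets exact would need a negative amount; discard.
sunflower seeds + avocado with both tight: 2.218 servings and 3.049 servings → $3.77.
sunflower seeds + quinoa: intersection lies outside the first quadrant.
strawberries + avocado with both tight: 4.059 servings and 1.681 servings → $4.79.
strawberries + quinoa: intersection lies outside the first quadrant.
avocado + quinoa with both tight: 0.3051 servings and 6.466 servings → $6.06.
The minimum over all feasible corners is $3.77.

$3.77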